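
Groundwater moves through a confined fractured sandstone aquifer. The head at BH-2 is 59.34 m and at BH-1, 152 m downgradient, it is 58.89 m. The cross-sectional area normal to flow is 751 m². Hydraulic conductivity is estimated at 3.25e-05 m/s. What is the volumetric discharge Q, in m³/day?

6.24

Convert K: 3.25e-05 m/s × 86400 = 2.808 m/day.
Hydraulic gradient i = (59.34 − 58.89) / 152 = 0.45 / 152 = 0.002961.
Darcy's law: Q = K · A · i = 2.808 × 751.0 × 0.002961 = 6.243 m³/day.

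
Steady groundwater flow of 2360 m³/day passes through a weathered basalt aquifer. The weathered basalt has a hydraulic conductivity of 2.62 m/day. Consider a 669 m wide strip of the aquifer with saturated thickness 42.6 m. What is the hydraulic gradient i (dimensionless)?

0.0316

Cross-sectional area A = 669 × 42.6 = 28499 m².
From Q = K·A·i, i = Q / (K·A) = 2360 / (2.620 × 28499) = 0.03161.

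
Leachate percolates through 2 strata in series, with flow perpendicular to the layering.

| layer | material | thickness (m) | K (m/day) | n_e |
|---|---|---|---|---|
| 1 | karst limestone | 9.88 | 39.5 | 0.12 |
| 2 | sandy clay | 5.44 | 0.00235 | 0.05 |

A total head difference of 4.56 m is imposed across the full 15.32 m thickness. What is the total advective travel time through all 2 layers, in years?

2.03

With flow normal to the layers, continuity requires the same specific discharge q through every layer.
Σ(b_i/K_i) = 9.88/39.5 + 5.44/0.00235 = 2315 d.
q = Δh / Σ(b_i/K_i) = 4.56 / 2315 = 0.001970 m/day.
In each layer the seepage velocity is v_i = q/n_i, so the layer transit time is t_i = b_i·n_i / q:
  layer 1 (karst limestone): t_1 = 9.88 × 0.12 / 0.001970 = 601.9 d
  layer 2 (sandy clay): t_2 = 5.44 × 0.05 / 0.001970 = 138.1 d
Total t = Σ t_i = 740.0 days = 2.026 years.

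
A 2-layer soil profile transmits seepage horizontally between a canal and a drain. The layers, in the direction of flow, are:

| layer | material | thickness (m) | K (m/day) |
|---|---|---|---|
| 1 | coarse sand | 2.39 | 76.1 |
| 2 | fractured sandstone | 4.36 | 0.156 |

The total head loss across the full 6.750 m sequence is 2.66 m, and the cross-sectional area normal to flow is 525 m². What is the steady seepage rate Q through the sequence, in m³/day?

Flow is perpendicular to layering, so the layers act in series and the equivalent K is the thickness-weighted harmonic mean.
Total thickness L = 2.39 + 4.36 = 6.750 m.
Σ(b_i/K_i) = 2.39/76.1 + 4.36/0.156 = 27.98 d.
K_eq = L / Σ(b_i/K_i) = 6.750 / 27.98 = 0.2412 m/day.
Q = K_eq · A · (Δh/L) = 0.2412 × 525 × (2.66/6.750) = 49.91 m³/day.

49.9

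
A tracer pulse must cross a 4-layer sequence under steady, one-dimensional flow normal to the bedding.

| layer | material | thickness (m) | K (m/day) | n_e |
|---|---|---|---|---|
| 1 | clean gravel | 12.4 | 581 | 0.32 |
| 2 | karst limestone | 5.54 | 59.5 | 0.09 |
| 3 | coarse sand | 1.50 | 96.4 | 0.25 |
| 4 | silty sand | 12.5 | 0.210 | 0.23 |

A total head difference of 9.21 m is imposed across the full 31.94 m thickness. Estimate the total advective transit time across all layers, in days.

With flow normal to the layers, continuity requires the same specific discharge q through every layer.
Σ(b_i/K_i) = 12.4/581 + 5.54/59.5 + 1.50/96.4 + 12.5/0.210 = 59.65 d.
q = Δh / Σ(b_i/K_i) = 9.21 / 59.65 = 0.1544 m/day.
In each layer the seepage velocity is v_i = q/n_i, so the layer transit time is t_i = b_i·n_i / q:
  layer 1 (clean gravel): t_1 = 12.4 × 0.32 / 0.1544 = 25.70 d
  layer 2 (karst limestone): t_2 = 5.54 × 0.09 / 0.1544 = 3.229 d
  layer 3 (coarse sand): t_3 = 1.50 × 0.25 / 0.1544 = 2.429 d
  layer 4 (silty sand): t_4 = 12.5 × 0.23 / 0.1544 = 18.62 d
Total t = Σ t_i = 49.98 days.

50.0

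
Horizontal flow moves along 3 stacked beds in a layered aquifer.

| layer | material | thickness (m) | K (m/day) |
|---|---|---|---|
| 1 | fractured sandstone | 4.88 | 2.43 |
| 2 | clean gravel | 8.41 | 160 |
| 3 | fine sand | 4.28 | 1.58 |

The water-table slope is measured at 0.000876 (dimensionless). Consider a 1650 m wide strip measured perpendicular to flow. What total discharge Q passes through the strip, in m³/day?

Flow is parallel to layering, so each bed carries its own Darcy discharge and the transmissivities add.
Σ(K_i·b_i) = 2.43×4.88 + 160×8.41 + 1.58×4.28 = 1364 m²/day.
Hydraulic gradient i = 0.000876.
Q = Σ(K_i·b_i) · W · i = 1364 × 1650 × 0.0008760 = 1972 m³/day.

1970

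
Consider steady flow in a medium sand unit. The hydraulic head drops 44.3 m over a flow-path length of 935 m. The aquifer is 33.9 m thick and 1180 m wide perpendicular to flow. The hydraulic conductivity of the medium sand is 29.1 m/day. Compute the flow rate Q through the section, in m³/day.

55200

Cross-sectional area A = 1180 × 33.9 = 40002 m².
Hydraulic gradient i = Δh / L = 44.3 / 935 = 0.04738.
Darcy's law: Q = K · A · i = 29.10 × 40002 × 0.04738 = 55153 m³/day.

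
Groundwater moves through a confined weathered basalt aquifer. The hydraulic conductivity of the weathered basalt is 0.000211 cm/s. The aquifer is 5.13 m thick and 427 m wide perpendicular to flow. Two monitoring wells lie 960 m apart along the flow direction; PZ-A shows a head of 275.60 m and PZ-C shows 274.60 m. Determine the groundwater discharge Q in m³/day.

Convert K: 0.000211 cm/s × 864 = 0.1823 m/day.
Cross-sectional area A = 427 × 5.13 = 2191 m².
Hydraulic gradient i = (275.60 − 274.60) / 960 = 1 / 960 = 0.001042.
Darcy's law: Q = K · A · i = 0.1823 × 2191 × 0.001042 = 0.4160 m³/day.

0.416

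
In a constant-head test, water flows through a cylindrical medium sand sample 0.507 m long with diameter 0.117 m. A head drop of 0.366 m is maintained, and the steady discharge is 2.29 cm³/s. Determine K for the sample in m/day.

25.5

Cross-sectional area A = π·(d/2)² = π × (0.117/2)² = 0.01075 m².
Convert discharge: 2.29 cm³/s = 2.290e-06 m³/s.
Darcy's law rearranged: K = Q·L / (A·Δh) = 2.290e-06 × 0.507 / (0.01075 × 0.366) = 0.0002951 m/s = 25.49 m/day.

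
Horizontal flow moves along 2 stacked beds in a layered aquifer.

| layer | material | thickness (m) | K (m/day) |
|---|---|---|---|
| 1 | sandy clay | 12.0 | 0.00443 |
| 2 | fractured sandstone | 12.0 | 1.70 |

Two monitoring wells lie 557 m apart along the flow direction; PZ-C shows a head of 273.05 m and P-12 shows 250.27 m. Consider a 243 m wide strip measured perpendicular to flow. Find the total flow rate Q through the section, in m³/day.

Flow is parallel to layering, so each bed carries its own Darcy discharge and the transmissivities add.
Σ(K_i·b_i) = 0.00443×12.0 + 1.70×12.0 = 20.45 m²/day.
Hydraulic gradient i = (273.05 − 250.27) / 557 = 22.78 / 557 = 0.04090.
Q = Σ(K_i·b_i) · W · i = 20.45 × 243 × 0.04090 = 203.3 m³/day.

203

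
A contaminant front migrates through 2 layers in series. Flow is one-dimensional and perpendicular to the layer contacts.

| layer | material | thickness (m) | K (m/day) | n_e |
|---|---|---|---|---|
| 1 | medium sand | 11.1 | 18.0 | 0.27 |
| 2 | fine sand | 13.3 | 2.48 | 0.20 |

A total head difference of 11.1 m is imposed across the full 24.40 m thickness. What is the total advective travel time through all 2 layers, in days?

3.05

With flow normal to the layers, continuity requires the same specific discharge q through every layer.
Σ(b_i/K_i) = 11.1/18.0 + 13.3/2.48 = 5.980 d.
q = Δh / Σ(b_i/K_i) = 11.1 / 5.980 = 1.856 m/day.
In each layer the seepage velocity is v_i = q/n_i, so the layer transit time is t_i = b_i·n_i / q:
  layer 1 (medium sand): t_1 = 11.1 × 0.27 / 1.856 = 1.614 d
  layer 2 (fine sand): t_2 = 13.3 × 0.20 / 1.856 = 1.433 d
Total t = Σ t_i = 3.047 days.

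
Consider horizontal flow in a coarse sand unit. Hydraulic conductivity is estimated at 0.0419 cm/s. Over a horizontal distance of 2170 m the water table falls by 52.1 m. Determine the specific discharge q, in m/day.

Convert K: 0.0419 cm/s × 864 = 36.20 m/day.
Hydraulic gradient i = Δh / L = 52.1 / 2170 = 0.02401.
Specific discharge q = K · i = 36.20 × 0.02401 = 0.8692 m/day.

0.869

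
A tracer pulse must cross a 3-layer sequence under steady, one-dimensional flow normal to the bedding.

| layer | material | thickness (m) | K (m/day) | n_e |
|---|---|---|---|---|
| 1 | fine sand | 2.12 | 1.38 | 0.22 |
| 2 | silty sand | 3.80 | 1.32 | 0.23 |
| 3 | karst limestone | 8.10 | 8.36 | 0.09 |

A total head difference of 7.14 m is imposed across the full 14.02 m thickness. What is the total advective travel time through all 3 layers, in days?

1.56

With flow normal to the layers, continuity requires the same specific discharge q through every layer.
Σ(b_i/K_i) = 2.12/1.38 + 3.80/1.32 + 8.10/8.36 = 5.384 d.
q = Δh / Σ(b_i/K_i) = 7.14 / 5.384 = 1.326 m/day.
In each layer the seepage velocity is v_i = q/n_i, so the layer transit time is t_i = b_i·n_i / q:
  layer 1 (fine sand): t_1 = 2.12 × 0.22 / 1.326 = 0.3517 d
  layer 2 (silty sand): t_2 = 3.80 × 0.23 / 1.326 = 0.6590 d
  layer 3 (karst limestone): t_3 = 8.10 × 0.09 / 1.326 = 0.5497 d
Total t = Σ t_i = 1.560 days.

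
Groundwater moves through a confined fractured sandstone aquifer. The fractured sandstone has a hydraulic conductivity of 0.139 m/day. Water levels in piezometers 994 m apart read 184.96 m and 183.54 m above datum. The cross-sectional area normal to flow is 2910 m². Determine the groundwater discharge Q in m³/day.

0.578

Hydraulic gradient i = (184.96 − 183.54) / 994 = 1.42 / 994 = 0.001429.
Darcy's law: Q = K · A · i = 0.1390 × 2910 × 0.001429 = 0.5778 m³/day.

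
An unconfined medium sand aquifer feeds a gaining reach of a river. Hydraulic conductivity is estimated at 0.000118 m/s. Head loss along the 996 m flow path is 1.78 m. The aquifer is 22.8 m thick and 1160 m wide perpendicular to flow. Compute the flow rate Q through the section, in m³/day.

482

Convert K: 0.000118 m/s × 86400 = 10.20 m/day.
Cross-sectional area A = 1160 × 22.8 = 26448 m².
Hydraulic gradient i = Δh / L = 1.78 / 996 = 0.001787.
Darcy's law: Q = K · A · i = 10.20 × 26448 × 0.001787 = 481.9 m³/day.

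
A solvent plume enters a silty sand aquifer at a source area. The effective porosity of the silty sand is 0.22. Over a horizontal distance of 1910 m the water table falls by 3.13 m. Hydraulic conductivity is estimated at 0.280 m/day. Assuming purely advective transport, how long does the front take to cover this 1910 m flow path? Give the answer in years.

2510

Hydraulic gradient i = Δh / L = 3.13 / 1910 = 0.001639.
Darcy flux q = K · i = 0.2800 × 0.001639 = 0.0004588 m/day.
Seepage velocity v = q / n_e = 0.0004588 / 0.22 = 0.002086 m/day.
Travel time t = L / v = 1910 / 0.002086 = 9.158e+05 days = 2507 years.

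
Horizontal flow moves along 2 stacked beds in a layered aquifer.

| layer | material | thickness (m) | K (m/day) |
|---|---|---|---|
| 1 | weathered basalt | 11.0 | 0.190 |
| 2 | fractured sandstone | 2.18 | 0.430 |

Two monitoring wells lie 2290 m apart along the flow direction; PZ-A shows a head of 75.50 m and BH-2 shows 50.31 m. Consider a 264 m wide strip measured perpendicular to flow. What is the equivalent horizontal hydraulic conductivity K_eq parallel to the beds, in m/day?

0.230

Flow is parallel to layering, so each bed carries its own Darcy discharge and the transmissivities add.
Σ(K_i·b_i) = 0.190×11.0 + 0.430×2.18 = 3.027 m²/day.
Total thickness b = 13.18 m, so K_eq = Σ(K_i·b_i)/b = 0.2297 m/day.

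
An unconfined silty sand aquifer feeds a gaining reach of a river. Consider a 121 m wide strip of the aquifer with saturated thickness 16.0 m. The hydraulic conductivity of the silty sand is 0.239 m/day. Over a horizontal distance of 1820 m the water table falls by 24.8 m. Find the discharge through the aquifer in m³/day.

6.30

Cross-sectional area A = 121 × 16.0 = 1936 m².
Hydraulic gradient i = Δh / L = 24.8 / 1820 = 0.01363.
Darcy's law: Q = K · A · i = 0.2390 × 1936 × 0.01363 = 6.305 m³/day.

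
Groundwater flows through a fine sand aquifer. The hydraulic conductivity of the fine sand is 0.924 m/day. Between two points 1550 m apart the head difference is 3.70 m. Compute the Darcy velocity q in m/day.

0.00221

Hydraulic gradient i = Δh / L = 3.70 / 1550 = 0.002387.
Specific discharge q = K · i = 0.9240 × 0.002387 = 0.002206 m/day.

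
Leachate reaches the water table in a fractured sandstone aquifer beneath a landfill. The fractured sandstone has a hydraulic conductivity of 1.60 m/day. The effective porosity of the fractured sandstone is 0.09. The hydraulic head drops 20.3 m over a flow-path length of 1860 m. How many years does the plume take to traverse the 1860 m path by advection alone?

Hydraulic gradient i = Δh / L = 20.3 / 1860 = 0.01091.
Darcy flux q = K · i = 1.600 × 0.01091 = 0.01746 m/day.
Seepage velocity v = q / n_e = 0.01746 / 0.09 = 0.1940 m/day.
Travel time t = L / v = 1860 / 0.1940 = 9586 days = 26.25 years.

26.2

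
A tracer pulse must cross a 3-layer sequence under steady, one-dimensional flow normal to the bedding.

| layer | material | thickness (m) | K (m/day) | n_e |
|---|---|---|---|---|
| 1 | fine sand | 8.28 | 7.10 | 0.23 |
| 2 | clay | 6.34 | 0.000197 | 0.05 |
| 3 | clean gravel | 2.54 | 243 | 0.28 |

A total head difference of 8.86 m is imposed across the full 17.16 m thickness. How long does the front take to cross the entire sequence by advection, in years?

With flow normal to the layers, continuity requires the same specific discharge q through every layer.
Σ(b_i/K_i) = 8.28/7.10 + 6.34/0.000197 + 2.54/243 = 32184 d.
q = Δh / Σ(b_i/K_i) = 8.86 / 32184 = 0.0002753 m/day.
In each layer the seepage velocity is v_i = q/n_i, so the layer transit time is t_i = b_i·n_i / q:
  layer 1 (fine sand): t_1 = 8.28 × 0.23 / 0.0002753 = 6918 d
  layer 2 (clay): t_2 = 6.34 × 0.05 / 0.0002753 = 1152 d
  layer 3 (clean gravel): t_3 = 2.54 × 0.28 / 0.0002753 = 2583 d
Total t = Σ t_i = 10653 days = 29.17 years.

29.2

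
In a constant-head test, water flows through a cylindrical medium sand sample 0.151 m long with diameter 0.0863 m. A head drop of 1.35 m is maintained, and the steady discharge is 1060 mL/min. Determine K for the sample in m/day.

Cross-sectional area A = π·(d/2)² = π × (0.0863/2)² = 0.005849 m².
Convert discharge: 1060 mL/min = 1.767e-05 m³/s.
Darcy's law rearranged: K = Q·L / (A·Δh) = 1.767e-05 × 0.151 / (0.005849 × 1.35) = 0.0003378 m/s = 29.19 m/day.

29.2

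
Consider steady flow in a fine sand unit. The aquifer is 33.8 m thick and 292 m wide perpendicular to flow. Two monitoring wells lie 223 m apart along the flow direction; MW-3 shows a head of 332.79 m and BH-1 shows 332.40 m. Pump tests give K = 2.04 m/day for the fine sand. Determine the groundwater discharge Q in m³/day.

35.2

Cross-sectional area A = 292 × 33.8 = 9870 m².
Hydraulic gradient i = (332.79 − 332.40) / 223 = 0.39 / 223 = 0.001749.
Darcy's law: Q = K · A · i = 2.040 × 9870 × 0.001749 = 35.21 m³/day.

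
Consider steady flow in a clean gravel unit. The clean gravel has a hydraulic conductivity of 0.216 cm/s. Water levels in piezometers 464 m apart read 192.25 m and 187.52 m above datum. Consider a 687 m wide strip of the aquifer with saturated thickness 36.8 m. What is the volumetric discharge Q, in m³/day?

48100

Convert K: 0.216 cm/s × 864 = 186.6 m/day.
Cross-sectional area A = 687 × 36.8 = 25282 m².
Hydraulic gradient i = (192.25 − 187.52) / 464 = 4.73 / 464 = 0.01019.
Darcy's law: Q = K · A · i = 186.6 × 25282 × 0.01019 = 48097 m³/day.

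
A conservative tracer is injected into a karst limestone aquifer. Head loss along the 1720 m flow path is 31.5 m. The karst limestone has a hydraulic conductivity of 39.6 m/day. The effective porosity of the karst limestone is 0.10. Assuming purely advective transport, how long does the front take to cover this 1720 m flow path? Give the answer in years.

Hydraulic gradient i = Δh / L = 31.5 / 1720 = 0.01831.
Darcy flux q = K · i = 39.60 × 0.01831 = 0.7252 m/day.
Seepage velocity v = q / n_e = 0.7252 / 0.10 = 7.252 m/day.
Travel time t = L / v = 1720 / 7.252 = 237.2 days = 0.6493 years.

0.649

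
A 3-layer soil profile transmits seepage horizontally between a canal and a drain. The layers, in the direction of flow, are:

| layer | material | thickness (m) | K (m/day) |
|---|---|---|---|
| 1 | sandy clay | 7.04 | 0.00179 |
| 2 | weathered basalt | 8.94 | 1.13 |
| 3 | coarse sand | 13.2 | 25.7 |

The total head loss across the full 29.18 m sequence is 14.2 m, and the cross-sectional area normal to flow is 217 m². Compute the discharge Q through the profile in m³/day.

0.782

Flow is perpendicular to layering, so the layers act in series and the equivalent K is the thickness-weighted harmonic mean.
Total thickness L = 7.04 + 8.94 + 13.2 = 29.18 m.
Σ(b_i/K_i) = 7.04/0.00179 + 8.94/1.13 + 13.2/25.7 = 3941 d.
K_eq = L / Σ(b_i/K_i) = 29.18 / 3941 = 0.007403 m/day.
Q = K_eq · A · (Δh/L) = 0.007403 × 217 × (14.2/29.18) = 0.7818 m³/day.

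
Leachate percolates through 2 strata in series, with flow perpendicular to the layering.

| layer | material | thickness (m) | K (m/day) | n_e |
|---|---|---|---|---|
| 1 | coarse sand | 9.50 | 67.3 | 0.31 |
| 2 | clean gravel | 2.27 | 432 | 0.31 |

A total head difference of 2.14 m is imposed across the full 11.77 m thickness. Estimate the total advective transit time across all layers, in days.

0.250

With flow normal to the layers, continuity requires the same specific discharge q through every layer.
Σ(b_i/K_i) = 9.50/67.3 + 2.27/432 = 0.1464 d.
q = Δh / Σ(b_i/K_i) = 2.14 / 0.1464 = 14.62 m/day.
In each layer the seepage velocity is v_i = q/n_i, so the layer transit time is t_i = b_i·n_i / q:
  layer 1 (coarse sand): t_1 = 9.50 × 0.31 / 14.62 = 0.2015 d
  layer 2 (clean gravel): t_2 = 2.27 × 0.31 / 14.62 = 0.04815 d
Total t = Σ t_i = 0.2496 days.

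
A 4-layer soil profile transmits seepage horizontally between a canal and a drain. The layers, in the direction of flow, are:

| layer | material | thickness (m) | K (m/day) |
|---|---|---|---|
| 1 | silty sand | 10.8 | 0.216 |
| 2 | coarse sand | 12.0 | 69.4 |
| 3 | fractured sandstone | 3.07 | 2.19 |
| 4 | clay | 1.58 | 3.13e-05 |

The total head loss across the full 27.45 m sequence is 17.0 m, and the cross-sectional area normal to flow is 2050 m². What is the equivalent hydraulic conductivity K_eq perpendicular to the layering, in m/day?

0.000543

Flow is perpendicular to layering, so the layers act in series and the equivalent K is the thickness-weighted harmonic mean.
Total thickness L = 10.8 + 12.0 + 3.07 + 1.58 = 27.45 m.
Σ(b_i/K_i) = 10.8/0.216 + 12.0/69.4 + 3.07/2.19 + 1.58/3.13e-05 = 50531 d.
K_eq = L / Σ(b_i/K_i) = 27.45 / 50531 = 0.0005432 m/day.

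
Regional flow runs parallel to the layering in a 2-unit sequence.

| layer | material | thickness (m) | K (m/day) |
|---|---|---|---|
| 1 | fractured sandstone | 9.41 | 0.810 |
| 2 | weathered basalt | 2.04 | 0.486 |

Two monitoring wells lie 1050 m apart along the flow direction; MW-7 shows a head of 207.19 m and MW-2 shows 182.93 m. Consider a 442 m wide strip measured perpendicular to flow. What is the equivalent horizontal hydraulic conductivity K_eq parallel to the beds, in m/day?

Flow is parallel to layering, so each bed carries its own Darcy discharge and the transmissivities add.
Σ(K_i·b_i) = 0.810×9.41 + 0.486×2.04 = 8.614 m²/day.
Total thickness b = 11.45 m, so K_eq = Σ(K_i·b_i)/b = 0.7523 m/day.

0.752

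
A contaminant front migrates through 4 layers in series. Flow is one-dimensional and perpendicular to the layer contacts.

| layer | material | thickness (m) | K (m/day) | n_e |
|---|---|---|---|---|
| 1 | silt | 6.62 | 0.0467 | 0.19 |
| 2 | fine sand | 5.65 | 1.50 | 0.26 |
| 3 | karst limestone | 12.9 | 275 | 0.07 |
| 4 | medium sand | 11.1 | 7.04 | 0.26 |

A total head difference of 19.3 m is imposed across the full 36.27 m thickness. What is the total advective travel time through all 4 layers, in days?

49.7

With flow normal to the layers, continuity requires the same specific discharge q through every layer.
Σ(b_i/K_i) = 6.62/0.0467 + 5.65/1.50 + 12.9/275 + 11.1/7.04 = 147.1 d.
q = Δh / Σ(b_i/K_i) = 19.3 / 147.1 = 0.1312 m/day.
In each layer the seepage velocity is v_i = q/n_i, so the layer transit time is t_i = b_i·n_i / q:
  layer 1 (silt): t_1 = 6.62 × 0.19 / 0.1312 = 9.590 d
  layer 2 (fine sand): t_2 = 5.65 × 0.26 / 0.1312 = 11.20 d
  layer 3 (karst limestone): t_3 = 12.9 × 0.07 / 0.1312 = 6.885 d
  layer 4 (medium sand): t_4 = 11.1 × 0.26 / 0.1312 = 22.00 d
Total t = Σ t_i = 49.68 days.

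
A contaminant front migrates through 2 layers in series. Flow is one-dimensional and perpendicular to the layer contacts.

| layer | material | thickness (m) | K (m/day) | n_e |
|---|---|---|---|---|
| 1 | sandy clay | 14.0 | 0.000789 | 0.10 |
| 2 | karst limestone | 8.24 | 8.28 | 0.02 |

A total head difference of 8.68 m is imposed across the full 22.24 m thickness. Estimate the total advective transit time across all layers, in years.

With flow normal to the layers, continuity requires the same specific discharge q through every layer.
Σ(b_i/K_i) = 14.0/0.000789 + 8.24/8.28 = 17745 d.
q = Δh / Σ(b_i/K_i) = 8.68 / 17745 = 0.0004892 m/day.
In each layer the seepage velocity is v_i = q/n_i, so the layer transit time is t_i = b_i·n_i / q:
  layer 1 (sandy clay): t_1 = 14.0 × 0.10 / 0.0004892 = 2862 d
  layer 2 (karst limestone): t_2 = 8.24 × 0.02 / 0.0004892 = 336.9 d
Total t = Σ t_i = 3199 days = 8.758 years.

8.76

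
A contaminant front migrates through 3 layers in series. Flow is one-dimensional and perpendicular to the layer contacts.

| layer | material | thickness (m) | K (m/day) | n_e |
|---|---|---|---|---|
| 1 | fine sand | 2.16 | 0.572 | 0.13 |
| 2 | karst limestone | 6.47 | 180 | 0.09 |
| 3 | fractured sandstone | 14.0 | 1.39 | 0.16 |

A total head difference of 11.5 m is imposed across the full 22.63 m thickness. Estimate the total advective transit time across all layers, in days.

With flow normal to the layers, continuity requires the same specific discharge q through every layer.
Σ(b_i/K_i) = 2.16/0.572 + 6.47/180 + 14.0/1.39 = 13.88 d.
q = Δh / Σ(b_i/K_i) = 11.5 / 13.88 = 0.8283 m/day.
In each layer the seepage velocity is v_i = q/n_i, so the layer transit time is t_i = b_i·n_i / q:
  layer 1 (fine sand): t_1 = 2.16 × 0.13 / 0.8283 = 0.3390 d
  layer 2 (karst limestone): t_2 = 6.47 × 0.09 / 0.8283 = 0.7030 d
  layer 3 (fractured sandstone): t_3 = 14.0 × 0.16 / 0.8283 = 2.704 d
Total t = Σ t_i = 3.746 days.

3.75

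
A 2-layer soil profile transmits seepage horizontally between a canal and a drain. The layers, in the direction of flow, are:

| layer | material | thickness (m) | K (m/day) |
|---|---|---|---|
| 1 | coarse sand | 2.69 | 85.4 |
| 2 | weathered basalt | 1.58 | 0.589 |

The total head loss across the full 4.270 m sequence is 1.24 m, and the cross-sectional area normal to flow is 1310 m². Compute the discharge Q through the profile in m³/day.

Flow is perpendicular to layering, so the layers act in series and the equivalent K is the thickness-weighted harmonic mean.
Total thickness L = 2.69 + 1.58 = 4.270 m.
Σ(b_i/K_i) = 2.69/85.4 + 1.58/0.589 = 2.714 d.
K_eq = L / Σ(b_i/K_i) = 4.270 / 2.714 = 1.573 m/day.
Q = K_eq · A · (Δh/L) = 1.573 × 1310 × (1.24/4.270) = 598.5 m³/day.

599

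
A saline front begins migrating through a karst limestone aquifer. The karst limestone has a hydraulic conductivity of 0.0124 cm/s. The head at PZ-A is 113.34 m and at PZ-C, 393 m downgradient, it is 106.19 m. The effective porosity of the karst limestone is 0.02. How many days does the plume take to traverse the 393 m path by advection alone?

Convert K: 0.0124 cm/s × 864 = 10.71 m/day.
Hydraulic gradient i = (113.34 − 106.19) / 393 = 7.15 / 393 = 0.01819.
Darcy flux q = K · i = 10.71 × 0.01819 = 0.1949 m/day.
Seepage velocity v = q / n_e = 0.1949 / 0.02 = 9.746 m/day.
Travel time t = L / v = 393 / 9.746 = 40.32 days.

40.3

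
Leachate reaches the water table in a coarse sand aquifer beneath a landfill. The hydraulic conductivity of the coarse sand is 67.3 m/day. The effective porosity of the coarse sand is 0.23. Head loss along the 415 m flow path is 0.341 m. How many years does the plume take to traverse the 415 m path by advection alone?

4.73

Hydraulic gradient i = Δh / L = 0.341 / 415 = 0.0008217.
Darcy flux q = K · i = 67.30 × 0.0008217 = 0.05530 m/day.
Seepage velocity v = q / n_e = 0.05530 / 0.23 = 0.2404 m/day.
Travel time t = L / v = 415 / 0.2404 = 1726 days = 4.726 years.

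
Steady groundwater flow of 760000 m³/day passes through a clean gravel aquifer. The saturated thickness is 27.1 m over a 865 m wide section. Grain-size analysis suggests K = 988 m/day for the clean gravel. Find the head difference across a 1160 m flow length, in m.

38.1

Cross-sectional area A = 865 × 27.1 = 23442 m².
From Q = K·A·i, i = Q / (K·A) = 760000 / (988.0 × 23442) = 0.03281.
Head loss Δh = i · L = 0.03281 × 1160 = 38.07 m.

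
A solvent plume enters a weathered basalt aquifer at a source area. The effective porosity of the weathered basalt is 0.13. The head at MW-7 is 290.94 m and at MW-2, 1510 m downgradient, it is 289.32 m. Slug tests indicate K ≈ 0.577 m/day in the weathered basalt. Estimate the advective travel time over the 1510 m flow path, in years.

868

Hydraulic gradient i = (290.94 − 289.32) / 1510 = 1.62 / 1510 = 0.001073.
Darcy flux q = K · i = 0.5770 × 0.001073 = 0.0006190 m/day.
Seepage velocity v = q / n_e = 0.0006190 / 0.13 = 0.004762 m/day.
Travel time t = L / v = 1510 / 0.004762 = 3.171e+05 days = 868.2 years.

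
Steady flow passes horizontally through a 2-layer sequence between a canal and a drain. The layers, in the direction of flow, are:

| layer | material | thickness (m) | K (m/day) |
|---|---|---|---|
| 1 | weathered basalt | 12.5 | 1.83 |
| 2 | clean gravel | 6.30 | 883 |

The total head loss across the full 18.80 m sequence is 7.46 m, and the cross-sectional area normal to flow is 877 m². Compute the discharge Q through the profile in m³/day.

Flow is perpendicular to layering, so the layers act in series and the equivalent K is the thickness-weighted harmonic mean.
Total thickness L = 12.5 + 6.30 = 18.80 m.
Σ(b_i/K_i) = 12.5/1.83 + 6.30/883 = 6.838 d.
K_eq = L / Σ(b_i/K_i) = 18.80 / 6.838 = 2.749 m/day.
Q = K_eq · A · (Δh/L) = 2.749 × 877 × (7.46/18.80) = 956.8 m³/day.

957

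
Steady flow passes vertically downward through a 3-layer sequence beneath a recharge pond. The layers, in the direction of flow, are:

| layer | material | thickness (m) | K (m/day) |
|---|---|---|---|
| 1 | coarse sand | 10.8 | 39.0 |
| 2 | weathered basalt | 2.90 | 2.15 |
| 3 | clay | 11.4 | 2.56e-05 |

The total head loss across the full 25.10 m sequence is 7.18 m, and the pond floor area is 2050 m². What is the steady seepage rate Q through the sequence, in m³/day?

Flow is perpendicular to layering, so the layers act in series and the equivalent K is the thickness-weighted harmonic mean.
Total thickness L = 10.8 + 2.90 + 11.4 = 25.10 m.
Σ(b_i/K_i) = 10.8/39.0 + 2.90/2.15 + 11.4/2.56e-05 = 4.453e+05 d.
K_eq = L / Σ(b_i/K_i) = 25.10 / 4.453e+05 = 5.636e-05 m/day.
Q = K_eq · A · (Δh/L) = 5.636e-05 × 2050 × (7.18/25.10) = 0.03305 m³/day.

0.0331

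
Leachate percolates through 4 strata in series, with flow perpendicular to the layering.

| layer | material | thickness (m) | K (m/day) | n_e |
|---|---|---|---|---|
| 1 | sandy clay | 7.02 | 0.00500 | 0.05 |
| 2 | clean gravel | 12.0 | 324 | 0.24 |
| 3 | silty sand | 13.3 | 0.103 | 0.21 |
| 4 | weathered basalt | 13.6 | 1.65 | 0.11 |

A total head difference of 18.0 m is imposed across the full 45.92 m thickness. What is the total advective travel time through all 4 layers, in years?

With flow normal to the layers, continuity requires the same specific discharge q through every layer.
Σ(b_i/K_i) = 7.02/0.00500 + 12.0/324 + 13.3/0.103 + 13.6/1.65 = 1541 d.
q = Δh / Σ(b_i/K_i) = 18.0 / 1541 = 0.01168 m/day.
In each layer the seepage velocity is v_i = q/n_i, so the layer transit time is t_i = b_i·n_i / q:
  layer 1 (sandy clay): t_1 = 7.02 × 0.05 / 0.01168 = 30.06 d
  layer 2 (clean gravel): t_2 = 12.0 × 0.24 / 0.01168 = 246.6 d
  layer 3 (silty sand): t_3 = 13.3 × 0.21 / 0.01168 = 239.2 d
  layer 4 (weathered basalt): t_4 = 13.6 × 0.11 / 0.01168 = 128.1 d
Total t = Σ t_i = 644.0 days = 1.763 years.

1.76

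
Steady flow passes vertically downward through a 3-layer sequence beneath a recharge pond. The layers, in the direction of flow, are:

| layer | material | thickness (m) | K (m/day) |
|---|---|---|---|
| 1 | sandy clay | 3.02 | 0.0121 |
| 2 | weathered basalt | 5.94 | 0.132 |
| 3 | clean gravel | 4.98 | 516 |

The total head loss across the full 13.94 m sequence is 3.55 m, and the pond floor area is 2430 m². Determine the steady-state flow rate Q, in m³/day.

29.3

Flow is perpendicular to layering, so the layers act in series and the equivalent K is the thickness-weighted harmonic mean.
Total thickness L = 3.02 + 5.94 + 4.98 = 13.94 m.
Σ(b_i/K_i) = 3.02/0.0121 + 5.94/0.132 + 4.98/516 = 294.6 d.
K_eq = L / Σ(b_i/K_i) = 13.94 / 294.6 = 0.04732 m/day.
Q = K_eq · A · (Δh/L) = 0.04732 × 2430 × (3.55/13.94) = 29.28 m³/day.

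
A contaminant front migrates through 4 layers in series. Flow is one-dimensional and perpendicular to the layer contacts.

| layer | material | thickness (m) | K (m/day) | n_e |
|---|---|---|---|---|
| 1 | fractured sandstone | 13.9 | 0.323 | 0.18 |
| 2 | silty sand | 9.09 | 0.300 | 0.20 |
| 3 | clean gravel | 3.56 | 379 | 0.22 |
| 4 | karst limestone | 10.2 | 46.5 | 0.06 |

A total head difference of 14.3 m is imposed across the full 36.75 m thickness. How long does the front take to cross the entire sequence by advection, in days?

With flow normal to the layers, continuity requires the same specific discharge q through every layer.
Σ(b_i/K_i) = 13.9/0.323 + 9.09/0.300 + 3.56/379 + 10.2/46.5 = 73.56 d.
q = Δh / Σ(b_i/K_i) = 14.3 / 73.56 = 0.1944 m/day.
In each layer the seepage velocity is v_i = q/n_i, so the layer transit time is t_i = b_i·n_i / q:
  layer 1 (fractured sandstone): t_1 = 13.9 × 0.18 / 0.1944 = 12.87 d
  layer 2 (silty sand): t_2 = 9.09 × 0.20 / 0.1944 = 9.352 d
  layer 3 (clean gravel): t_3 = 3.56 × 0.22 / 0.1944 = 4.029 d
  layer 4 (karst limestone): t_4 = 10.2 × 0.06 / 0.1944 = 3.148 d
Total t = Σ t_i = 29.40 days.

29.4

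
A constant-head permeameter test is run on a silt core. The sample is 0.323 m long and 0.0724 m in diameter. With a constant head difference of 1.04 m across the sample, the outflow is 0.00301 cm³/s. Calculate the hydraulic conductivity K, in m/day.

0.0196

Cross-sectional area A = π·(d/2)² = π × (0.0724/2)² = 0.004117 m².
Convert discharge: 0.00301 cm³/s = 3.010e-09 m³/s.
Darcy's law rearranged: K = Q·L / (A·Δh) = 3.010e-09 × 0.323 / (0.004117 × 1.04) = 2.271e-07 m/s = 0.01962 m/day.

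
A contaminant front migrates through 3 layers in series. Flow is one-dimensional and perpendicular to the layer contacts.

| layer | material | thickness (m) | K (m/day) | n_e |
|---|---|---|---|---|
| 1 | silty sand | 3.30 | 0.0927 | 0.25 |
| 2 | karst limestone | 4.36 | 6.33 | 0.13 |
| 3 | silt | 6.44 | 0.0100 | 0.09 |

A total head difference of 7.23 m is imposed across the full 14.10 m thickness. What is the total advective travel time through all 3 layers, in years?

With flow normal to the layers, continuity requires the same specific discharge q through every layer.
Σ(b_i/K_i) = 3.30/0.0927 + 4.36/6.33 + 6.44/0.0100 = 680.3 d.
q = Δh / Σ(b_i/K_i) = 7.23 / 680.3 = 0.01063 m/day.
In each layer the seepage velocity is v_i = q/n_i, so the layer transit time is t_i = b_i·n_i / q:
  layer 1 (silty sand): t_1 = 3.30 × 0.25 / 0.01063 = 77.63 d
  layer 2 (karst limestone): t_2 = 4.36 × 0.13 / 0.01063 = 53.33 d
  layer 3 (silt): t_3 = 6.44 × 0.09 / 0.01063 = 54.54 d
Total t = Σ t_i = 185.5 days = 0.5079 years.

0.508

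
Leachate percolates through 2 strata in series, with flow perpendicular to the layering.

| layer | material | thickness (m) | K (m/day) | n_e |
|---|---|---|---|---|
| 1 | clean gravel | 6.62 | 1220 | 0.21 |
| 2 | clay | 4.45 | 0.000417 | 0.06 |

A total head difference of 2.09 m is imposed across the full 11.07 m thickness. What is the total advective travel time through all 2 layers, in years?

With flow normal to the layers, continuity requires the same specific discharge q through every layer.
Σ(b_i/K_i) = 6.62/1220 + 4.45/0.000417 = 10671 d.
q = Δh / Σ(b_i/K_i) = 2.09 / 10671 = 0.0001958 m/day.
In each layer the seepage velocity is v_i = q/n_i, so the layer transit time is t_i = b_i·n_i / q:
  layer 1 (clean gravel): t_1 = 6.62 × 0.21 / 0.0001958 = 7098 d
  layer 2 (clay): t_2 = 4.45 × 0.06 / 0.0001958 = 1363 d
Total t = Σ t_i = 8462 days = 23.17 years.

23.2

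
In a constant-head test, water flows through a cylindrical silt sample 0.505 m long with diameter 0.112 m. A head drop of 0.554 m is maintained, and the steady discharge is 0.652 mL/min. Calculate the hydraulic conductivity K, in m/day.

0.0869

Cross-sectional area A = π·(d/2)² = π × (0.112/2)² = 0.009852 m².
Convert discharge: 0.652 mL/min = 1.087e-08 m³/s.
Darcy's law rearranged: K = Q·L / (A·Δh) = 1.087e-08 × 0.505 / (0.009852 × 0.554) = 1.005e-06 m/s = 0.08687 m/day.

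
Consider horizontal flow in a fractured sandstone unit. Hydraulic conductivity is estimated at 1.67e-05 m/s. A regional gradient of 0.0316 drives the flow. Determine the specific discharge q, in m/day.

Convert K: 1.67e-05 m/s × 86400 = 1.443 m/day.
Hydraulic gradient i = 0.0316.
Specific discharge q = K · i = 1.443 × 0.03160 = 0.04560 m/day.

0.0456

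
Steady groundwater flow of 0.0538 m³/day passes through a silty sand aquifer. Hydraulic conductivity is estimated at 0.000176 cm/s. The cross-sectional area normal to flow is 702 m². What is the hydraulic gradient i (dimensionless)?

Convert K: 0.000176 cm/s × 864 = 0.1521 m/day.
From Q = K·A·i, i = Q / (K·A) = 0.0538 / (0.1521 × 702.0) = 0.0005040.

0.000504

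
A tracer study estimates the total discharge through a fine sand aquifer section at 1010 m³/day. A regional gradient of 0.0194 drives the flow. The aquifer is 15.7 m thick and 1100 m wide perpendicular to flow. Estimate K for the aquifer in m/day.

3.01

Cross-sectional area A = 1100 × 15.7 = 17270 m².
Hydraulic gradient i = 0.0194.
From Q = K·A·i, K = Q / (A·i) = 1010 / (17270 × 0.01940) = 3.015 m/day.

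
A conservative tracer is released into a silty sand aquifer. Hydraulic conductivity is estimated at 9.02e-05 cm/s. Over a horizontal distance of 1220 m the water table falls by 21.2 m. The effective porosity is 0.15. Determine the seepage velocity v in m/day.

Convert K: 9.02e-05 cm/s × 864 = 0.07793 m/day.
Hydraulic gradient i = Δh / L = 21.2 / 1220 = 0.01738.
Darcy flux q = K · i = 0.07793 × 0.01738 = 0.001354 m/day.
Seepage velocity v = q / n_e = 0.001354 / 0.15 = 0.009028 m/day.

0.00903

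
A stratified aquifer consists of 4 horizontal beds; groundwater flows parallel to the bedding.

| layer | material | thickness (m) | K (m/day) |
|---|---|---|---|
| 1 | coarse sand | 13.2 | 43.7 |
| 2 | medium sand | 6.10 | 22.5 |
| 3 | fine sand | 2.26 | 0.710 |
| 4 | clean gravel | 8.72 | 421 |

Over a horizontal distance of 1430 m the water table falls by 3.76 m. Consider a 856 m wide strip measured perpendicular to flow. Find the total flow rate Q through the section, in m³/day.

Flow is parallel to layering, so each bed carries its own Darcy discharge and the transmissivities add.
Σ(K_i·b_i) = 43.7×13.2 + 22.5×6.10 + 0.710×2.26 + 421×8.72 = 4387 m²/day.
Hydraulic gradient i = Δh / L = 3.76 / 1430 = 0.002629.
Q = Σ(K_i·b_i) · W · i = 4387 × 856 × 0.002629 = 9874 m³/day.

9870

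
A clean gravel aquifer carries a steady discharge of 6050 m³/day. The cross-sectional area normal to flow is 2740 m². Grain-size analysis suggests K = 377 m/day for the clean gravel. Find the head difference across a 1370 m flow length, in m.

8.02

From Q = K·A·i, i = Q / (K·A) = 6050 / (377.0 × 2740) = 0.005857.
Head loss Δh = i · L = 0.005857 × 1370 = 8.024 m.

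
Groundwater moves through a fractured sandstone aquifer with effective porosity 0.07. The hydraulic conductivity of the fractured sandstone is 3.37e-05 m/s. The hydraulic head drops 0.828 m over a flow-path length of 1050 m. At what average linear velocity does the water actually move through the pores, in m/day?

Convert K: 3.37e-05 m/s × 86400 = 2.912 m/day.
Hydraulic gradient i = Δh / L = 0.828 / 1050 = 0.0007886.
Darcy flux q = K · i = 2.912 × 0.0007886 = 0.002296 m/day.
Seepage velocity v = q / n_e = 0.002296 / 0.07 = 0.03280 m/day.

0.0328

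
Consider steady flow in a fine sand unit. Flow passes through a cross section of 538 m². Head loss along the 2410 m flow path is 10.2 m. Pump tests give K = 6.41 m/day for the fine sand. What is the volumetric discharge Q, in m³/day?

14.6

Hydraulic gradient i = Δh / L = 10.2 / 2410 = 0.004232.
Darcy's law: Q = K · A · i = 6.410 × 538.0 × 0.004232 = 14.60 m³/day.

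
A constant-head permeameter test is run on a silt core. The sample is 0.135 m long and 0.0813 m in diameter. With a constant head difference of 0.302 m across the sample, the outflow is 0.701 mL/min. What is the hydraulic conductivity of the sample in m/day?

0.0869

Cross-sectional area A = π·(d/2)² = π × (0.0813/2)² = 0.005191 m².
Convert discharge: 0.701 mL/min = 1.168e-08 m³/s.
Darcy's law rearranged: K = Q·L / (A·Δh) = 1.168e-08 × 0.135 / (0.005191 × 0.302) = 1.006e-06 m/s = 0.08692 m/day.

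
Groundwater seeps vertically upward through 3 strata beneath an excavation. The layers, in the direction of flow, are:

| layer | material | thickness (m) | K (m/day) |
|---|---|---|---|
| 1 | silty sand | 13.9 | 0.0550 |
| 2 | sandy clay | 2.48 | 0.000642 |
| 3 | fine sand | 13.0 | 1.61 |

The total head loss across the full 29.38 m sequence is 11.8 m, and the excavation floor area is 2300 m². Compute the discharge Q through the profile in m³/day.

Flow is perpendicular to layering, so the layers act in series and the equivalent K is the thickness-weighted harmonic mean.
Total thickness L = 13.9 + 2.48 + 13.0 = 29.38 m.
Σ(b_i/K_i) = 13.9/0.0550 + 2.48/0.000642 + 13.0/1.61 = 4124 d.
K_eq = L / Σ(b_i/K_i) = 29.38 / 4124 = 0.007125 m/day.
Q = K_eq · A · (Δh/L) = 0.007125 × 2300 × (11.8/29.38) = 6.581 m³/day.

6.58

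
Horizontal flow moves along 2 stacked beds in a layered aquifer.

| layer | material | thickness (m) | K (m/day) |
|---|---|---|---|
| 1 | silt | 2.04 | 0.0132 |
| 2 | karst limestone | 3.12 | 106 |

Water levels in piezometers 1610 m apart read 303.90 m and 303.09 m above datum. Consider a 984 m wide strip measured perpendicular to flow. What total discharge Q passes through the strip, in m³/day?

Flow is parallel to layering, so each bed carries its own Darcy discharge and the transmissivities add.
Σ(K_i·b_i) = 0.0132×2.04 + 106×3.12 = 330.7 m²/day.
Hydraulic gradient i = (303.90 − 303.09) / 1610 = 0.81 / 1610 = 0.0005031.
Q = Σ(K_i·b_i) · W · i = 330.7 × 984 × 0.0005031 = 163.7 m³/day.

164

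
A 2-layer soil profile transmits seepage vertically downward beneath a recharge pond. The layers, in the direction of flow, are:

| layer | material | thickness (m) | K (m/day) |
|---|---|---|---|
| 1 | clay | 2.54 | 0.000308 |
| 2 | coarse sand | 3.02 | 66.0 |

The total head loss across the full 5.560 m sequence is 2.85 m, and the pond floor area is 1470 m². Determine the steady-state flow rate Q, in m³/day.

0.508

Flow is perpendicular to layering, so the layers act in series and the equivalent K is the thickness-weighted harmonic mean.
Total thickness L = 2.54 + 3.02 = 5.560 m.
Σ(b_i/K_i) = 2.54/0.000308 + 3.02/66.0 = 8247 d.
K_eq = L / Σ(b_i/K_i) = 5.560 / 8247 = 0.0006742 m/day.
Q = K_eq · A · (Δh/L) = 0.0006742 × 1470 × (2.85/5.560) = 0.5080 m³/day.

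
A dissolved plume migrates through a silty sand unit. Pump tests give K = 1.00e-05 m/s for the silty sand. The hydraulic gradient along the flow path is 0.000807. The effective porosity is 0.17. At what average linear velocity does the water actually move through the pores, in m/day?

0.00410

Convert K: 1.00e-05 m/s × 86400 = 0.8640 m/day.
Hydraulic gradient i = 0.000807.
Darcy flux q = K · i = 0.8640 × 0.0008070 = 0.0006972 m/day.
Seepage velocity v = q / n_e = 0.0006972 / 0.17 = 0.004101 m/day.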